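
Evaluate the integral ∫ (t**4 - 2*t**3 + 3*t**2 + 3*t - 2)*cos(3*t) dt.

Use integration by parts with u = t**4 - 2*t**3 + 3*t**2 + 3*t - 2, dv = cos(3*t) dt, so v = sin(3*t)/3.
Apply parts 4 times (tabular method): alternate signs, differentiate u down to 0, integrate dv up.

t**4*sin(3*t)/3 - 2*t**3*sin(3*t)/3 + 4*t**3*cos(3*t)/9 + 5*t**2*sin(3*t)/9 - 2*t**2*cos(3*t)/3 + 13*t*sin(3*t)/9 + 10*t*cos(3*t)/27 - 64*sin(3*t)/81 + 13*cos(3*t)/27 + C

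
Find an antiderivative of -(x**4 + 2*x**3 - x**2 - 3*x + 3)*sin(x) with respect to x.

x**4*cos(x) - 4*x**3*sin(x) + 2*x**3*cos(x) - 6*x**2*sin(x) - 13*x**2*cos(x) + 26*x*sin(x) - 15*x*cos(x) + 15*sin(x) + 29*cos(x) + C

Use integration by parts with u = x**4 + 2*x**3 - x**2 - 3*x + 3, dv = -sin(x) dx, so v = cos(x).
Apply parts 4 times (tabular method): alternate signs, differentiate u down to 0, integrate dv up.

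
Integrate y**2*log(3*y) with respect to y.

Use integration by parts with u = log(3*y), dv = y**2 dy.
Then du = 1/y dy and v = y**3/3.

y**3*(log(y) + log(3))/3 - y**3/9 + C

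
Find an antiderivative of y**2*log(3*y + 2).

y**3*log(3*y + 2)/3 - y**3/9 + y**2/9 - 4*y/27 + 8*log(3*y + 2)/81 + C

Use integration by parts with u = log(3*y + 2), dv = y**2 dy.
Then du = 3/(3*y + 2) dy and v = y**3/3.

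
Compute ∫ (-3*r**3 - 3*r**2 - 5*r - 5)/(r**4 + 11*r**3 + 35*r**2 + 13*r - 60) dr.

-2*log(r - 1)/15 - 8*log(r + 3) + 159*log(r + 4)/5 - 80*log(r + 5)/3 + C

Factor the denominator: (r - 1)*(r + 3)*(r + 4)*(r + 5).
Partial-fraction decomposition: -80/(3*(r + 5)) + 159/(5*(r + 4)) - 8/(r + 3) - 2/(15*(r - 1)).
Integrate each term: A/(r−a) contributes A·log|r−a|.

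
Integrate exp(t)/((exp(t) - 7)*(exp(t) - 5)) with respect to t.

log(exp(t) - 7)/2 - log(exp(t) - 5)/2 + C

Let u = e^t, du = e^t dt.
The integral becomes ∫ du/((u-7)(u-5)); decompose into partial fractions.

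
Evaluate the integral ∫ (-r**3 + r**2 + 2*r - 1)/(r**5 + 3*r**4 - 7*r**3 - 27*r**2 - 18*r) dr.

log(r)/18 - 13*log(r - 3)/360 - log(r + 1)/8 - 7*log(r + 2)/10 + 29*log(r + 3)/36 + C

Factor the denominator: r*(r - 3)*(r + 1)*(r + 2)*(r + 3).
Partial-fraction decomposition: 29/(36*(r + 3)) - 7/(10*(r + 2)) - 1/(8*(r + 1)) - 13/(360*(r - 3)) + 1/(18*r).
Integrate each term: A/(r−a) contributes A·log|r−a|.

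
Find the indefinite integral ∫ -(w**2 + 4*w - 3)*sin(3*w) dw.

w**2*cos(3*w)/3 - 2*w*sin(3*w)/9 + 4*w*cos(3*w)/3 - 4*sin(3*w)/9 - 29*cos(3*w)/27 + C

Use integration by parts with u = w**2 + 4*w - 3, dv = -sin(3*w) dw, so v = cos(3*w)/3.
Apply parts 2 times (tabular method): alternate signs, differentiate u down to 0, integrate dv up.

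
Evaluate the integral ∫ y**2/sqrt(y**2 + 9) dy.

y*sqrt(y**2 + 9)/2 - 9*log(y + sqrt(y**2 + 9))/2 + C

Substitute y = 3·tan(θ), so dy = 3·sec(θ)^2 dθ and the radical becomes sqrt(y**2 + 9) = 3·sec(θ) by the Pythagorean identity.
Integrate the resulting trig expression in θ, then back-substitute tan(θ) = y/3, sec(θ) = sqrt(y**2 + 9)/3 (absorbing any constant into C).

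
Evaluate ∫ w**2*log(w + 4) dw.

Use integration by parts with u = log(w + 4), dv = w**2 dw.
Then du = 1/(w + 4) dw and v = w**3/3.

w**3*log(w + 4)/3 - w**3/9 + 2*w**2/3 - 16*w/3 + 64*log(w + 4)/3 + C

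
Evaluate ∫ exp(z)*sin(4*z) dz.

exp(z)*sin(4*z)/17 - 4*exp(z)*cos(4*z)/17 + C

Let I denote the integral. Integrate by parts with u = sin(4*z), dv = exp(z) dz, so v = exp(z): I = exp(z)*sin(4*z) − 4·∫ exp(z)*cos(4*z) dz.
Apply parts again with u = cos(4*z), dv = exp(z) dz: ∫ exp(z)*cos(4*z) dz = exp(z)*cos(4*z) + 4·I. Substituting back brings back I: I = exp(z)*sin(4*z) - 4*exp(z)*cos(4*z) − 16·I.
Solving for I: (1 + 16)·I equals the remaining terms, so I = (1/17)·(exp(z)*sin(4*z) - 4*exp(z)*cos(4*z)).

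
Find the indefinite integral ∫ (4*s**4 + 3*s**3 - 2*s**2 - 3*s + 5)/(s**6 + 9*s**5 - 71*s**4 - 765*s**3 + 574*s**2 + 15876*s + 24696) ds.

Factor the denominator: (s - 7)*(s - 6)*(s + 2)*(s + 6)*(s + 7)**2.
Partial-fraction decomposition: 5863161/(828100*(s + 7)) + 8503/(910*(s + 7)**2) - 4487/(624*(s + 6)) + 43/(7200*(s + 2)) - 5747/(16224*(s - 6)) + 10519/(22932*(s - 7)).
Integrate each term; A/(s−a) gives A·log|s−a|; A/(s−a)² gives −A/(s−a).

10519*log(s - 7)/22932 - 5747*log(s - 6)/16224 + 43*log(s + 2)/7200 - 4487*log(s + 6)/624 + 5863161*log(s + 7)/828100 - 8503/(910*s + 6370) + C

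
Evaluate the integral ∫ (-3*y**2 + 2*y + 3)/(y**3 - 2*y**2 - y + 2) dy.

-5*log(y - 2)/3 - log(y - 1) - log(y + 1)/3 + C

Factor the denominator: (y - 2)*(y - 1)*(y + 1).
Partial-fraction decomposition: -1/(3*(y + 1)) - 1/(y - 1) - 5/(3*(y - 2)).
Integrate each term: A/(y−a) contributes A·log|y−a|.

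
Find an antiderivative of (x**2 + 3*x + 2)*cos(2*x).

Use integration by parts with u = x**2 + 3*x + 2, dv = cos(2*x) dx, so v = sin(2*x)/2.
Apply parts 2 times (tabular method): alternate signs, differentiate u down to 0, integrate dv up.

x**2*sin(2*x)/2 + 3*x*sin(2*x)/2 + x*cos(2*x)/2 + 3*sin(2*x)/4 + 3*cos(2*x)/4 + C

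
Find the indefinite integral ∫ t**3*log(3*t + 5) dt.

Use integration by parts with u = log(3*t + 5), dv = t**3 dt.
Then du = 3/(3*t + 5) dt and v = t**4/4.

t**4*log(3*t + 5)/4 - t**4/16 + 5*t**3/36 - 25*t**2/72 + 125*t/108 - 625*log(3*t + 5)/324 + C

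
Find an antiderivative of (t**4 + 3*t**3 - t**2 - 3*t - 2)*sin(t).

-t**4*cos(t) + 4*t**3*sin(t) - 3*t**3*cos(t) + 9*t**2*sin(t) + 13*t**2*cos(t) - 26*t*sin(t) + 21*t*cos(t) - 21*sin(t) - 24*cos(t) + C

Use integration by parts with u = t**4 + 3*t**3 - t**2 - 3*t - 2, dv = sin(t) dt, so v = -cos(t).
Apply parts 4 times (tabular method): alternate signs, differentiate u down to 0, integrate dv up.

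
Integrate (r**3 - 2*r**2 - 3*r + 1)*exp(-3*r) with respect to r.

Use integration by parts with u = r**3 - 2*r**2 - 3*r + 1, dv = exp(-3*r) dr, so v = -exp(-3*r)/3.
Apply parts 3 times (tabular method): alternate signs, differentiate u down to 0, integrate dv up.

(-9*r**3 + 9*r**2 + 33*r + 2)*exp(-3*r)/27 + C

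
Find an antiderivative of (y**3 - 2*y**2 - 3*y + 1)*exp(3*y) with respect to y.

Use integration by parts with u = y**3 - 2*y**2 - 3*y + 1, dv = exp(3*y) dy, so v = exp(3*y)/3.
Apply parts 3 times (tabular method): alternate signs, differentiate u down to 0, integrate dv up.

(3*y**3 - 9*y**2 - 3*y + 4)*exp(3*y)/9 + C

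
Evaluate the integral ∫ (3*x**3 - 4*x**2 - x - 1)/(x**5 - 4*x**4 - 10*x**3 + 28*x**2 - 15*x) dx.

log(x)/15 + 269*log(x - 5)/640 - 3*log(x - 1)/16 - 115*log(x + 3)/384 - 3/(16*x - 16) + C

Factor the denominator: x*(x - 5)*(x - 1)**2*(x + 3).
Partial-fraction decomposition: -115/(384*(x + 3)) - 3/(16*(x - 1)) + 3/(16*(x - 1)**2) + 269/(640*(x - 5)) + 1/(15*x).
Integrate each term; A/(x−a) gives A·log|x−a|; A/(x−a)² gives −A/(x−a).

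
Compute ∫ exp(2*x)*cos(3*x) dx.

Let I denote the integral. Integrate by parts with u = cos(3*x), dv = exp(2*x) dx, so v = exp(2*x)/2: I = exp(2*x)*cos(3*x)/2 + (3/2)·∫ exp(2*x)*sin(3*x) dx.
Apply parts again with u = sin(3*x), dv = exp(2*x) dx: ∫ exp(2*x)*sin(3*x) dx = exp(2*x)*sin(3*x)/2 − (3/2)·I. Substituting back brings back I: I = 3*exp(2*x)*sin(3*x)/4 + exp(2*x)*cos(3*x)/2 − (9/4)·I.
Solving for I: (1 + 9/4)·I equals the remaining terms, so I = (4/13)·(3*exp(2*x)*sin(3*x)/4 + exp(2*x)*cos(3*x)/2).

3*exp(2*x)*sin(3*x)/13 + 2*exp(2*x)*cos(3*x)/13 + C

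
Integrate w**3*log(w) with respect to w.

w**4*log(w)/4 - w**4/16 + C

Use integration by parts with u = log(w), dv = w**3 dw.
Then du = 1/w dw and v = w**4/4.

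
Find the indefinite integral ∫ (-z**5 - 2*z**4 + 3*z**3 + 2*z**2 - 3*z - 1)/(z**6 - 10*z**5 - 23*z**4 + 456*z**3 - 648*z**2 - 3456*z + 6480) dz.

6863*log(z - 6)/486 - 661*log(z - 5)/44 + 13*log(z - 2)/640 + 13*log(z + 3)/4860 - 4625*log(z + 6)/38016 + 9667/(432*z - 2592) + C

Factor the denominator: (z - 6)**2*(z - 5)*(z - 2)*(z + 3)*(z + 6).
Partial-fraction decomposition: -4625/(38016*(z + 6)) + 13/(4860*(z + 3)) + 13/(640*(z - 2)) - 661/(44*(z - 5)) + 6863/(486*(z - 6)) - 9667/(432*(z - 6)**2).
Integrate each term; A/(z−a) gives A·log|z−a|; A/(z−a)² gives −A/(z−a).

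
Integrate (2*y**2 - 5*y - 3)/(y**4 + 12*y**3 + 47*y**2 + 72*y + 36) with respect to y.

Factor the denominator: (y + 1)*(y + 2)*(y + 3)*(y + 6).
Partial-fraction decomposition: -33/(20*(y + 6)) + 5/(y + 3) - 15/(4*(y + 2)) + 2/(5*(y + 1)).
Integrate each term: A/(y−a) contributes A·log|y−a|.

2*log(y + 1)/5 - 15*log(y + 2)/4 + 5*log(y + 3) - 33*log(y + 6)/20 + C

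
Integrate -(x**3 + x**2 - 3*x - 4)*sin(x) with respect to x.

x**3*cos(x) - 3*x**2*sin(x) + x**2*cos(x) - 2*x*sin(x) - 9*x*cos(x) + 9*sin(x) - 6*cos(x) + C

Use integration by parts with u = x**3 + x**2 - 3*x - 4, dv = -sin(x) dx, so v = cos(x).
Apply parts 3 times (tabular method): alternate signs, differentiate u down to 0, integrate dv up.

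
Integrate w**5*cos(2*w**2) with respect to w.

w**4*sin(2*w**2)/4 + w**2*cos(2*w**2)/4 - sin(2*w**2)/8 + C

Let u = w², du = 2w dw; rewrite as (1/2)∫ u^2·cos(2u) du.
Now integrate by parts 2 times.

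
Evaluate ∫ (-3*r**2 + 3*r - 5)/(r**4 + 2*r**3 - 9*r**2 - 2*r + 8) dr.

Factor the denominator: (r - 2)*(r - 1)*(r + 1)*(r + 4).
Partial-fraction decomposition: 13/(18*(r + 4)) - 11/(18*(r + 1)) + 1/(2*(r - 1)) - 11/(18*(r - 2)).
Integrate each term: A/(r−a) contributes A·log|r−a|.

log(r - 1)/2 + 13*log(r + 4)/18 - 11*log(r**2 - r - 2)/18 + C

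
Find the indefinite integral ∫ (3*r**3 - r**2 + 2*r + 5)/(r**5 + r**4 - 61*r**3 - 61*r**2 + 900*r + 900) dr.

Factor the denominator: (r - 6)*(r - 5)*(r + 1)*(r + 5)*(r + 6).
Partial-fraction decomposition: -691/(660*(r + 6)) + 81/(88*(r + 5)) - 1/(840*(r + 1)) - 73/(132*(r - 5)) + 629/(924*(r - 6)).
Integrate each term: A/(r−a) contributes A·log|r−a|.

629*log(r - 6)/924 - 73*log(r - 5)/132 - log(r + 1)/840 + 81*log(r + 5)/88 - 691*log(r + 6)/660 + C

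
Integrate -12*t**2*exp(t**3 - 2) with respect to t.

Let u = t**3 - 2, so du = (3*t**2) dt.
Rewriting, the integral becomes -4·∫ e^u du = -4·e^u.
Substituting back, u = t**3 - 2.

-4*exp(t**3 - 2) + C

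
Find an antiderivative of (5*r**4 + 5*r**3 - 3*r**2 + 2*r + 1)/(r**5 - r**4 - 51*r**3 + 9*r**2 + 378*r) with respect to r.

log(r)/378 + 3397*log(r - 7)/910 - 65*log(r - 3)/81 - 119*log(r + 3)/270 + 5281*log(r + 6)/2106 + C

Factor the denominator: r*(r - 7)*(r - 3)*(r + 3)*(r + 6).
Partial-fraction decomposition: 5281/(2106*(r + 6)) - 119/(270*(r + 3)) - 65/(81*(r - 3)) + 3397/(910*(r - 7)) + 1/(378*r).
Integrate each term: A/(r−a) contributes A·log|r−a|.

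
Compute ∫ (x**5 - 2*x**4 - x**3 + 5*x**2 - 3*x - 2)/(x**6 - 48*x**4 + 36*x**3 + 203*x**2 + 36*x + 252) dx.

641*log(x - 6)/1443 - 22*log(x - 3)/375 - 4*log(x + 2)/125 + 10501*log(x + 7)/16250 + 11*log(x**2 + 1)/92500 - 1377*atan(x)/46250 + C

Factor the denominator: (x - 6)*(x - 3)*(x + 2)*(x + 7)*(x**2 + 1).
Partial-fraction decomposition: (11*x - 1377)/(46250*(x**2 + 1)) + 10501/(16250*(x + 7)) - 4/(125*(x + 2)) - 22/(375*(x - 3)) + 641/(1443*(x - 6)).
Integrate each term; A/(x−a) gives A·log|x−a|; the (Bx+D)/(x²+p²) term gives a log and an atan.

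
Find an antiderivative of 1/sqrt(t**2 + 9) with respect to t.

log(t + sqrt(t**2 + 9)) + C

Substitute t = 3·tan(θ), so dt = 3·sec(θ)^2 dθ and the radical becomes sqrt(t**2 + 9) = 3·sec(θ) by the Pythagorean identity.
Integrate the resulting trig expression in θ, then back-substitute tan(θ) = t/3, sec(θ) = sqrt(t**2 + 9)/3 (absorbing any constant into C).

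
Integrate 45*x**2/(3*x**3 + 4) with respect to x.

Let u = 3*x**3 + 4, so du = (9*x**2) dx.
Rewriting, the integral becomes 5·∫ 1/u du = 5·log(u).
Substituting back, u = 3*x**3 + 4.

5*log(3*x**3 + 4) + C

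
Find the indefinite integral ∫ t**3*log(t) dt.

Use integration by parts with u = log(t), dv = t**3 dt.
Then du = 1/t dt and v = t**4/4.

t**4*log(t)/4 - t**4/16 + C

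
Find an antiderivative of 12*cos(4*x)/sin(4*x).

Let u = sin(4*x), so du = (4*cos(4*x)) dx.
Rewriting, the integral becomes 3·∫ 1/u du = 3·log(u).
Substituting back, u = sin(4*x).

3*log(sin(4*x)) + C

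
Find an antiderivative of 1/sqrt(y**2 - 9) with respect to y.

log(y + sqrt(y**2 - 9)) + C

Substitute y = 3·sec(θ), so dy = 3·sec(θ)*tan(θ) dθ and the radical becomes sqrt(y**2 - 9) = 3·tan(θ) by the Pythagorean identity.
Integrate the resulting trig expression in θ, then back-substitute sec(θ) = y/3, tan(θ) = sqrt(y**2 - 9)/3 (absorbing any constant into C).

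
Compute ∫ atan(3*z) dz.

z*atan(3*z) - log(9*z**2 + 1)/6 + C

Use integration by parts with u = arctan(3*z), dv = dz.
Then du = 3/(9*z**2 + 1) dz.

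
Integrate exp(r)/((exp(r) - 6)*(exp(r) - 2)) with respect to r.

log(exp(r) - 6)/4 - log(exp(r) - 2)/4 + C

Let u = e^r, du = e^r dr.
The integral becomes ∫ du/((u-2)(u-6)); decompose into partial fractions.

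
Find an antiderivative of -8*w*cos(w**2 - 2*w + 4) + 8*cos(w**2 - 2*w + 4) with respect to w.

Let u = w**2 - 2*w + 4, so du = (2*w - 2) dw.
Rewriting, the integral becomes -4·∫ cos(u) du = -4·sin(u).
Substituting back, u = w**2 - 2*w + 4.

-4*sin(w**2 - 2*w + 4) + C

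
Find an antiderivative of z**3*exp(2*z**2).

Let u = z², du = 2z dz; rewrite as (1/2)∫ u^1·exp(2u) du.
Now integrate by parts 1 time.

(2*z**2 - 1)*exp(2*z**2)/8 + C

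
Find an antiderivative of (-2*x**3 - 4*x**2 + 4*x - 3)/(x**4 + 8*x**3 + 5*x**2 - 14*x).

3*log(x)/14 - 5*log(x - 1)/24 - 11*log(x + 2)/30 - 459*log(x + 7)/280 + C

Factor the denominator: x*(x - 1)*(x + 2)*(x + 7).
Partial-fraction decomposition: -459/(280*(x + 7)) - 11/(30*(x + 2)) - 5/(24*(x - 1)) + 3/(14*x).
Integrate each term: A/(x−a) contributes A·log|x−a|.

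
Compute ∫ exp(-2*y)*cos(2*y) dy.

Let I denote the integral. Integrate by parts with u = cos(2*y), dv = exp(-2*y) dy, so v = -exp(-2*y)/2: I = -exp(-2*y)*cos(2*y)/2 − ∫ exp(-2*y)*sin(2*y) dy.
Apply parts again with u = sin(2*y), dv = exp(-2*y) dy: ∫ exp(-2*y)*sin(2*y) dy = -exp(-2*y)*sin(2*y)/2 + I. Substituting back brings back I: I = exp(-2*y)*sin(2*y)/2 - exp(-2*y)*cos(2*y)/2 − I.
Solving for I: (1 + 1)·I equals the remaining terms, so I = (1/2)·(exp(-2*y)*sin(2*y)/2 - exp(-2*y)*cos(2*y)/2).

exp(-2*y)*sin(2*y)/4 - exp(-2*y)*cos(2*y)/4 + C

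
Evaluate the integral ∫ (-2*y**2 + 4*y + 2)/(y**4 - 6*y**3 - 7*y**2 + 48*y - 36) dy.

-23*log(y - 6)/90 - log(y - 2)/10 + log(y - 1)/5 + 7*log(y + 3)/45 + C

Factor the denominator: (y - 6)*(y - 2)*(y - 1)*(y + 3).
Partial-fraction decomposition: 7/(45*(y + 3)) + 1/(5*(y - 1)) - 1/(10*(y - 2)) - 23/(90*(y - 6)).
Integrate each term: A/(y−a) contributes A·log|y−a|.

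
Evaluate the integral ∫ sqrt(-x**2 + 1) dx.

Substitute x = sin(θ), so dx = cos(θ) dθ and the radical becomes sqrt(-x**2 + 1) = cos(θ) by the Pythagorean identity.
Integrate the resulting trig expression in θ, then back-substitute θ = asin(x), sin(θ) = x, cos(θ) = sqrt(-x**2 + 1) (absorbing any constant into C).

x*sqrt(-x**2 + 1)/2 + asin(x)/2 + C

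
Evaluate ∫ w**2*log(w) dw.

Use integration by parts with u = log(w), dv = w**2 dw.
Then du = 1/w dw and v = w**3/3.

w**3*log(w)/3 - w**3/9 + C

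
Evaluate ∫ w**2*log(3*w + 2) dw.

Use integration by parts with u = log(3*w + 2), dv = w**2 dw.
Then du = 3/(3*w + 2) dw and v = w**3/3.

w**3*log(3*w + 2)/3 - w**3/9 + w**2/9 - 4*w/27 + 8*log(3*w + 2)/81 + C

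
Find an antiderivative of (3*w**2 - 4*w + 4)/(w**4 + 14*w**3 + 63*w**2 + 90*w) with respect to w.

Factor the denominator: w*(w + 3)*(w + 5)*(w + 6).
Partial-fraction decomposition: -68/(9*(w + 6)) + 99/(10*(w + 5)) - 43/(18*(w + 3)) + 2/(45*w).
Integrate each term: A/(w−a) contributes A·log|w−a|.

2*log(w)/45 - 43*log(w + 3)/18 + 99*log(w + 5)/10 - 68*log(w + 6)/9 + C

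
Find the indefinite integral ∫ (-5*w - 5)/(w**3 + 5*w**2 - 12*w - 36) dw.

-4*log(w - 3)/9 - log(w + 2)/4 + 25*log(w + 6)/36 + C

Factor the denominator: (w - 3)*(w + 2)*(w + 6).
Partial-fraction decomposition: 25/(36*(w + 6)) - 1/(4*(w + 2)) - 4/(9*(w - 3)).
Integrate each term: A/(w−a) contributes A·log|w−a|.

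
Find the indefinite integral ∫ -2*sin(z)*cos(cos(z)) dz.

Let u = cos(z), so du = (-sin(z)) dz.
Rewriting, the integral becomes 2·∫ cos(u) du = 2·sin(u).
Substituting back, u = cos(z).

2*sin(cos(z)) + C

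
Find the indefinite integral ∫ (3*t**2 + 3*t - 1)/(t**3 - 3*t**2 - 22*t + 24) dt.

Factor the denominator: (t - 6)*(t - 1)*(t + 4).
Partial-fraction decomposition: 7/(10*(t + 4)) - 1/(5*(t - 1)) + 5/(2*(t - 6)).
Integrate each term: A/(t−a) contributes A·log|t−a|.

5*log(t - 6)/2 - log(t - 1)/5 + 7*log(t + 4)/10 + C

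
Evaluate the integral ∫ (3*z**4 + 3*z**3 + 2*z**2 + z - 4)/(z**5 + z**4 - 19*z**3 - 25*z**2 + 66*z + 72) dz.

Factor the denominator: (z - 4)*(z - 2)*(z + 1)*(z + 3)**2.
Partial-fraction decomposition: 7573/(4900*(z + 3)) - 173/(70*(z + 3)**2) - 1/(20*(z + 1)) - 13/(25*(z - 2)) + 496/(245*(z - 4)).
Integrate each term; A/(z−a) gives A·log|z−a|; A/(z−a)² gives −A/(z−a).

496*log(z - 4)/245 - 13*log(z - 2)/25 - log(z + 1)/20 + 7573*log(z + 3)/4900 + 173/(70*z + 210) + C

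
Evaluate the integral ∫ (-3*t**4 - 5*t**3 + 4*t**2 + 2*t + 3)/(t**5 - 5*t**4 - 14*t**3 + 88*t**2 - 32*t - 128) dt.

-5531*log(t - 4)/3200 - 65*log(t - 2)/72 - 7*log(t + 1)/225 - 389*log(t + 4)/1152 + 1013/(80*t - 320) + C

Factor the denominator: (t - 4)**2*(t - 2)*(t + 1)*(t + 4).
Partial-fraction decomposition: -389/(1152*(t + 4)) - 7/(225*(t + 1)) - 65/(72*(t - 2)) - 5531/(3200*(t - 4)) - 1013/(80*(t - 4)**2).
Integrate each term; A/(t−a) gives A·log|t−a|; A/(t−a)² gives −A/(t−a).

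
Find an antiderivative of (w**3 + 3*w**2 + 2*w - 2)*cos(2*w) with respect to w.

Use integration by parts with u = w**3 + 3*w**2 + 2*w - 2, dv = cos(2*w) dw, so v = sin(2*w)/2.
Apply parts 3 times (tabular method): alternate signs, differentiate u down to 0, integrate dv up.

w**3*sin(2*w)/2 + 3*w**2*sin(2*w)/2 + 3*w**2*cos(2*w)/4 + w*sin(2*w)/4 + 3*w*cos(2*w)/2 - 7*sin(2*w)/4 + cos(2*w)/8 + C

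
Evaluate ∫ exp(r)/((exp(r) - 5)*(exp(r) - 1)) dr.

log(exp(r) - 5)/4 - log(exp(r) - 1)/4 + C

Let u = e^r, du = e^r dr.
The integral becomes ∫ du/((u-5)(u-1)); decompose into partial fractions.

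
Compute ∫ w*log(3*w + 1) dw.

w**2*log(3*w + 1)/2 - w**2/4 + w/6 - log(3*w + 1)/18 + C

Use integration by parts with u = log(3*w + 1), dv = w dw.
Then du = 3/(3*w + 1) dw and v = w**2/2.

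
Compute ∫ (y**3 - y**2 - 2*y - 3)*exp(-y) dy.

Use integration by parts with u = y**3 - y**2 - 2*y - 3, dv = exp(-y) dy, so v = -exp(-y).
Apply parts 3 times (tabular method): alternate signs, differentiate u down to 0, integrate dv up.

(-y**3 - 2*y**2 - 2*y + 1)*exp(-y) + C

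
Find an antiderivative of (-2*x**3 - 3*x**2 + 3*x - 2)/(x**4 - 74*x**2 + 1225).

Factor the denominator: (x - 7)*(x - 5)*(x + 5)*(x + 7).
Partial-fraction decomposition: -43/(28*(x + 7)) + 79/(120*(x + 5)) + 13/(10*(x - 5)) - 407/(168*(x - 7)).
Integrate each term: A/(x−a) contributes A·log|x−a|.

-407*log(x - 7)/168 + 13*log(x - 5)/10 + 79*log(x + 5)/120 - 43*log(x + 7)/28 + C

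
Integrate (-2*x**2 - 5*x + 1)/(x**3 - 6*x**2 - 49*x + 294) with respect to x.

-66*log(x - 7)/7 + 101*log(x - 6)/13 - 31*log(x + 7)/91 + C

Factor the denominator: (x - 7)*(x - 6)*(x + 7).
Partial-fraction decomposition: -31/(91*(x + 7)) + 101/(13*(x - 6)) - 66/(7*(x - 7)).
Integrate each term: A/(x−a) contributes A·log|x−a|.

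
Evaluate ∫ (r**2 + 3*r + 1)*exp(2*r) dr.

(r**2 + 2*r)*exp(2*r)/2 + C

Use integration by parts with u = r**2 + 3*r + 1, dv = exp(2*r) dr, so v = exp(2*r)/2.
Apply parts 2 times (tabular method): alternate signs, differentiate u down to 0, integrate dv up.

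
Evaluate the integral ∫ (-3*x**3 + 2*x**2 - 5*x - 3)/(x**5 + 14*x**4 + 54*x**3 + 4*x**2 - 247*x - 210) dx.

Factor the denominator: (x - 2)*(x + 1)*(x + 3)*(x + 5)*(x + 7).
Partial-fraction decomposition: 1159/(432*(x + 7)) - 447/(112*(x + 5)) + 111/(80*(x + 3)) - 7/(144*(x + 1)) - 29/(945*(x - 2)).
Integrate each term: A/(x−a) contributes A·log|x−a|.

-29*log(x - 2)/945 - 7*log(x + 1)/144 + 111*log(x + 3)/80 - 447*log(x + 5)/112 + 1159*log(x + 7)/432 + C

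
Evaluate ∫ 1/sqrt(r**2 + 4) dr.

Substitute r = 2·tan(θ), so dr = 2·sec(θ)^2 dθ and the radical becomes sqrt(r**2 + 4) = 2·sec(θ) by the Pythagorean identity.
Integrate the resulting trig expression in θ, then back-substitute tan(θ) = r/2, sec(θ) = sqrt(r**2 + 4)/2 (absorbing any constant into C).

log(r + sqrt(r**2 + 4)) + C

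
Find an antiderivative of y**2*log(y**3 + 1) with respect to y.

y**3*log(y**3 + 1)/3 - y**3/3 + log(y**3 + 1)/3 + C

Let u = y**3 + 1, so du = (3*y**2) dy.
The integral becomes (1/3)·∫ log(u) du; integrate by parts with u′=log(u), dv′=du.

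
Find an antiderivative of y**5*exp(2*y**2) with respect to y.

Let u = y², du = 2y dy; rewrite as (1/2)∫ u^2·exp(2u) du.
Now integrate by parts 2 times.

(2*y**4 - 2*y**2 + 1)*exp(2*y**2)/8 + C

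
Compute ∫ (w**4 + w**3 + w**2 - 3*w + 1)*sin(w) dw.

Use integration by parts with u = w**4 + w**3 + w**2 - 3*w + 1, dv = sin(w) dw, so v = -cos(w).
Apply parts 4 times (tabular method): alternate signs, differentiate u down to 0, integrate dv up.

-w**4*cos(w) + 4*w**3*sin(w) - w**3*cos(w) + 3*w**2*sin(w) + 11*w**2*cos(w) - 22*w*sin(w) + 9*w*cos(w) - 9*sin(w) - 23*cos(w) + C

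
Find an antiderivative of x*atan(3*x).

x**2*atan(3*x)/2 - x/6 + atan(3*x)/18 + C

Use integration by parts with u = arctan(3*x), dv = x dx.
Then du = 3/(9*x**2 + 1) dx.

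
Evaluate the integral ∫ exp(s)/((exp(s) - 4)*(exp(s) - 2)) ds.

Let u = e^s, du = e^s ds.
The integral becomes ∫ du/((u-2)(u-4)); decompose into partial fractions.

log(exp(s) - 4)/2 - log(exp(s) - 2)/2 + C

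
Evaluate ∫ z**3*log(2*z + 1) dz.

z**4*log(2*z + 1)/4 - z**4/16 + z**3/24 - z**2/32 + z/32 - log(2*z + 1)/64 + C

Use integration by parts with u = log(2*z + 1), dv = z**3 dz.
Then du = 2/(2*z + 1) dz and v = z**4/4.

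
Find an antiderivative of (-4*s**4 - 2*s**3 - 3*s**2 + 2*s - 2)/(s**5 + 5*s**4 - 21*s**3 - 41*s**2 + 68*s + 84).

Factor the denominator: (s - 3)*(s - 2)*(s + 1)*(s + 2)*(s + 7).
Partial-fraction decomposition: -1009/(300*(s + 7)) + 33/(50*(s + 2)) - 1/(8*(s + 1)) + 5/(6*(s - 2)) - 401/(200*(s - 3)).
Integrate each term: A/(s−a) contributes A·log|s−a|.

-401*log(s - 3)/200 + 5*log(s - 2)/6 - log(s + 1)/8 + 33*log(s + 2)/50 - 1009*log(s + 7)/300 + C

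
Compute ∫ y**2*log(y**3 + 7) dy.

Let u = y**3 + 7, so du = (3*y**2) dy.
The integral becomes (1/3)·∫ log(u) du; integrate by parts with u′=log(u), dv′=du.

y**3*log(y**3 + 7)/3 - y**3/3 + 7*log(y**3 + 7)/3 + C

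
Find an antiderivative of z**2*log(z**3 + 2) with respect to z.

z**3*log(z**3 + 2)/3 - z**3/3 + 2*log(z**3 + 2)/3 + C

Let u = z**3 + 2, so du = (3*z**2) dz.
The integral becomes (1/3)·∫ log(u) du; integrate by parts with u′=log(u), dv′=du.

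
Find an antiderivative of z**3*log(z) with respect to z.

Use integration by parts with u = log(z), dv = z**3 dz.
Then du = 1/z dz and v = z**4/4.

z**4*log(z)/4 - z**4/16 + C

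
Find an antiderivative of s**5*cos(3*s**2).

Let u = s², du = 2s ds; rewrite as (1/2)∫ u^2·cos(3u) du.
Now integrate by parts 2 times.

s**4*sin(3*s**2)/6 + s**2*cos(3*s**2)/9 - sin(3*s**2)/27 + C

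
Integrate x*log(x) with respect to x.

x**2*log(x)/2 - x**2/4 + C

Use integration by parts with u = log(x), dv = x dx.
Then du = 1/x dx and v = x**2/2.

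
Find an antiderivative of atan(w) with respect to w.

w*atan(w) - log(w**2 + 1)/2 + C

Use integration by parts with u = arctan(w), dv = dw.
Then du = 1/(w**2 + 1) dw.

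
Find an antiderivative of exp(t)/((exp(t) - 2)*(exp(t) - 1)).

Let u = e^t, du = e^t dt.
The integral becomes ∫ du/((u-2)(u-1)); decompose into partial fractions.

log(exp(t) - 2) - log(exp(t) - 1) + C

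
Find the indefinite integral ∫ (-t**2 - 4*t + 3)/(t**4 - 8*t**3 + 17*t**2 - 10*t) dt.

Factor the denominator: t*(t - 5)*(t - 2)*(t - 1).
Partial-fraction decomposition: -1/(2*(t - 1)) + 3/(2*(t - 2)) - 7/(10*(t - 5)) - 3/(10*t).
Integrate each term: A/(t−a) contributes A·log|t−a|.

-3*log(t)/10 - 7*log(t - 5)/10 + 3*log(t - 2)/2 - log(t - 1)/2 + C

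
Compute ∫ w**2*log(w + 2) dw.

w**3*log(w + 2)/3 - w**3/9 + w**2/3 - 4*w/3 + 8*log(w + 2)/3 + C

Use integration by parts with u = log(w + 2), dv = w**2 dw.
Then du = 1/(w + 2) dw and v = w**3/3.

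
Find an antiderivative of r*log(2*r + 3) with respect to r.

Use integration by parts with u = log(2*r + 3), dv = r dr.
Then du = 2/(2*r + 3) dr and v = r**2/2.

r**2*log(2*r + 3)/2 - r**2/4 + 3*r/4 - 9*log(2*r + 3)/8 + C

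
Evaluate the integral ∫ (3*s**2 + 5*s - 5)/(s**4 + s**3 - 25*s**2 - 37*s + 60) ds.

95*log(s - 5)/288 - 3*log(s - 1)/80 + 7*log(s + 3)/32 - 23*log(s + 4)/45 + C

Factor the denominator: (s - 5)*(s - 1)*(s + 3)*(s + 4).
Partial-fraction decomposition: -23/(45*(s + 4)) + 7/(32*(s + 3)) - 3/(80*(s - 1)) + 95/(288*(s - 5)).
Integrate each term: A/(s−a) contributes A·log|s−a|.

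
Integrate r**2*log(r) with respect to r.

r**3*log(r)/3 - r**3/9 + C

Use integration by parts with u = log(r), dv = r**2 dr.
Then du = 1/r dr and v = r**3/3.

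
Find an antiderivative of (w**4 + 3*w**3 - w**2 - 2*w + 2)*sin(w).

Use integration by parts with u = w**4 + 3*w**3 - w**2 - 2*w + 2, dv = sin(w) dw, so v = -cos(w).
Apply parts 4 times (tabular method): alternate signs, differentiate u down to 0, integrate dv up.

-w**4*cos(w) + 4*w**3*sin(w) - 3*w**3*cos(w) + 9*w**2*sin(w) + 13*w**2*cos(w) - 26*w*sin(w) + 20*w*cos(w) - 20*sin(w) - 28*cos(w) + C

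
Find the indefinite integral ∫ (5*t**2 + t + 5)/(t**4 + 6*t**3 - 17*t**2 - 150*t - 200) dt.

Factor the denominator: (t - 5)*(t + 2)*(t + 4)*(t + 5).
Partial-fraction decomposition: -25/(6*(t + 5)) + 9/(2*(t + 4)) - 23/(42*(t + 2)) + 3/(14*(t - 5)).
Integrate each term: A/(t−a) contributes A·log|t−a|.

3*log(t - 5)/14 - 23*log(t + 2)/42 + 9*log(t + 4)/2 - 25*log(t + 5)/6 + C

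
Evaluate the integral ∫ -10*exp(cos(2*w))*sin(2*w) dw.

Let u = cos(2*w), so du = (-2*sin(2*w)) dw.
Rewriting, the integral becomes 5·∫ e^u du = 5·e^u.
Substituting back, u = cos(2*w).

5*exp(cos(2*w)) + C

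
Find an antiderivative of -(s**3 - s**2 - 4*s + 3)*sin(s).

Use integration by parts with u = s**3 - s**2 - 4*s + 3, dv = -sin(s) ds, so v = cos(s).
Apply parts 3 times (tabular method): alternate signs, differentiate u down to 0, integrate dv up.

s**3*cos(s) - 3*s**2*sin(s) - s**2*cos(s) + 2*s*sin(s) - 10*s*cos(s) + 10*sin(s) + 5*cos(s) + C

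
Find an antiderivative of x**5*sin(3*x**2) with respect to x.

Let u = x², du = 2x dx; rewrite as (1/2)∫ u^2·sin(3u) du.
Now integrate by parts 2 times.

-x**4*cos(3*x**2)/6 + x**2*sin(3*x**2)/9 + cos(3*x**2)/27 + C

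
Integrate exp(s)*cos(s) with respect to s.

Let I denote the integral. Integrate by parts with u = cos(s), dv = exp(s) ds, so v = exp(s): I = exp(s)*cos(s) + ∫ exp(s)*sin(s) ds.
Apply parts again with u = sin(s), dv = exp(s) ds: ∫ exp(s)*sin(s) ds = exp(s)*sin(s) − I. Substituting back brings back I: I = exp(s)*sin(s) + exp(s)*cos(s) − I.
Solving for I: (1 + 1)·I equals the remaining terms, so I = (1/2)·(exp(s)*sin(s) + exp(s)*cos(s)).

exp(s)*sin(s)/2 + exp(s)*cos(s)/2 + C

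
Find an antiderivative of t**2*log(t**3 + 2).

t**3*log(t**3 + 2)/3 - t**3/3 + 2*log(t**3 + 2)/3 + C

Let u = t**3 + 2, so du = (3*t**2) dt.
The integral becomes (1/3)·∫ log(u) du; integrate by parts with u′=log(u), dv′=du.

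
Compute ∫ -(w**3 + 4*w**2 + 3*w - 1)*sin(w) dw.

w**3*cos(w) - 3*w**2*sin(w) + 4*w**2*cos(w) - 8*w*sin(w) - 3*w*cos(w) + 3*sin(w) - 9*cos(w) + C

Use integration by parts with u = w**3 + 4*w**2 + 3*w - 1, dv = -sin(w) dw, so v = cos(w).
Apply parts 3 times (tabular method): alternate signs, differentiate u down to 0, integrate dv up.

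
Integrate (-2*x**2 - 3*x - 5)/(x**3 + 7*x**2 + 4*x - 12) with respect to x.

Factor the denominator: (x - 1)*(x + 2)*(x + 6).
Partial-fraction decomposition: -59/(28*(x + 6)) + 7/(12*(x + 2)) - 10/(21*(x - 1)).
Integrate each term: A/(x−a) contributes A·log|x−a|.

-10*log(x - 1)/21 + 7*log(x + 2)/12 - 59*log(x + 6)/28 + C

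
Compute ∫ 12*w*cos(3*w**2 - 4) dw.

Let u = 3*w**2 - 4, so du = (6*w) dw.
Rewriting, the integral becomes 2·∫ cos(u) du = 2·sin(u).
Substituting back, u = 3*w**2 - 4.

2*sin(3*w**2 - 4) + C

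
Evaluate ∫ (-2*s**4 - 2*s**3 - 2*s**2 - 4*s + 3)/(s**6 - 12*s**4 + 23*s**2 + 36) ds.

Factor the denominator: (s - 3)*(s - 2)*(s + 2)*(s + 3)*(s**2 + 1).
Partial-fraction decomposition: -(2*s - 3)/(50*(s**2 + 1)) + 37/(100*(s + 3)) - 13/(100*(s + 2)) + 61/(100*(s - 2)) - 81/(100*(s - 3)).
Integrate each term; A/(s−a) gives A·log|s−a|; the (Bs+D)/(s²+p²) term gives a log and an atan.

-81*log(s - 3)/100 + 61*log(s - 2)/100 - 13*log(s + 2)/100 + 37*log(s + 3)/100 - log(s**2 + 1)/50 + 3*atan(s)/50 + C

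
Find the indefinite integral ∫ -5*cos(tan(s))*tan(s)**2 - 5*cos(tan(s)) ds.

-5*sin(tan(s)) + C

Let u = tan(s), so du = (tan(s)**2 + 1) ds.
Rewriting, the integral becomes -5·∫ cos(u) du = -5·sin(u).
Substituting back, u = tan(s).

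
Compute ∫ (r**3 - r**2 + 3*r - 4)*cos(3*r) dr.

Use integration by parts with u = r**3 - r**2 + 3*r - 4, dv = cos(3*r) dr, so v = sin(3*r)/3.
Apply parts 3 times (tabular method): alternate signs, differentiate u down to 0, integrate dv up.

r**3*sin(3*r)/3 - r**2*sin(3*r)/3 + r**2*cos(3*r)/3 + 7*r*sin(3*r)/9 - 2*r*cos(3*r)/9 - 34*sin(3*r)/27 + 7*cos(3*r)/27 + C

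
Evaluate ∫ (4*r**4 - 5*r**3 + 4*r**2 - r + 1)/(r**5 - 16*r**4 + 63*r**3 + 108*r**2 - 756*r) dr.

-log(r)/756 + 8079*log(r - 7)/70 - 108493*log(r - 6)/972 + 499*log(r + 3)/2430 + 4243/(54*r - 324) + C

Factor the denominator: r*(r - 7)*(r - 6)**2*(r + 3).
Partial-fraction decomposition: 499/(2430*(r + 3)) - 108493/(972*(r - 6)) - 4243/(54*(r - 6)**2) + 8079/(70*(r - 7)) - 1/(756*r).
Integrate each term; A/(r−a) gives A·log|r−a|; A/(r−a)² gives −A/(r−a).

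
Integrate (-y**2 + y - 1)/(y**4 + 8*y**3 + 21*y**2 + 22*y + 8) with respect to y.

7*log(y + 1)/3 - 7*log(y + 2)/2 + 7*log(y + 4)/6 + 1/(y + 1) + C

Factor the denominator: (y + 1)**2*(y + 2)*(y + 4).
Partial-fraction decomposition: 7/(6*(y + 4)) - 7/(2*(y + 2)) + 7/(3*(y + 1)) - 1/(y + 1)**2.
Integrate each term; A/(y−a) gives A·log|y−a|; A/(y−a)² gives −A/(y−a).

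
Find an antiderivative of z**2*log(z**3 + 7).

Let u = z**3 + 7, so du = (3*z**2) dz.
The integral becomes (1/3)·∫ log(u) du; integrate by parts with u′=log(u), dv′=du.

z**3*log(z**3 + 7)/3 - z**3/3 + 7*log(z**3 + 7)/3 + C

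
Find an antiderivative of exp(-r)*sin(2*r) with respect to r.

Let I denote the integral. Integrate by parts with u = sin(2*r), dv = exp(-r) dr, so v = -exp(-r): I = -exp(-r)*sin(2*r) + 2·∫ exp(-r)*cos(2*r) dr.
Apply parts again with u = cos(2*r), dv = exp(-r) dr: ∫ exp(-r)*cos(2*r) dr = -exp(-r)*cos(2*r) − 2·I. Substituting back brings back I: I = -exp(-r)*sin(2*r) - 2*exp(-r)*cos(2*r) − 4·I.
Solving for I: (1 + 4)·I equals the remaining terms, so I = (1/5)·(-exp(-r)*sin(2*r) - 2*exp(-r)*cos(2*r)).

-exp(-r)*sin(2*r)/5 - 2*exp(-r)*cos(2*r)/5 + C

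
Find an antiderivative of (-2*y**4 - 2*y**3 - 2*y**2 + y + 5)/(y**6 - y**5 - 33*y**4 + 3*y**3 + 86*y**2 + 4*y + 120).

-3085*log(y - 6)/13024 + 7*log(y - 2)/80 - 7*log(y + 2)/160 + 25*log(y + 5)/143 + 22*log(y**2 + 1)/2405 + 79*atan(y)/2405 + C

Factor the denominator: (y - 6)*(y - 2)*(y + 2)*(y + 5)*(y**2 + 1).
Partial-fraction decomposition: (44*y + 79)/(2405*(y**2 + 1)) + 25/(143*(y + 5)) - 7/(160*(y + 2)) + 7/(80*(y - 2)) - 3085/(13024*(y - 6)).
Integrate each term; A/(y−a) gives A·log|y−a|; the (By+D)/(y²+p²) term gives a log and an atan.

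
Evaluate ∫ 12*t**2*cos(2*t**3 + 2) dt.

Let u = 2*t**3 + 2, so du = (6*t**2) dt.
Rewriting, the integral becomes 2·∫ cos(u) du = 2·sin(u).
Substituting back, u = 2*t**3 + 2.

2*sin(2*t**3 + 2) + C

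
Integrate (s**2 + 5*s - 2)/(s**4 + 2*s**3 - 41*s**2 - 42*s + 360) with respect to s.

Factor the denominator: (s - 5)*(s - 3)*(s + 4)*(s + 6).
Partial-fraction decomposition: -2/(99*(s + 6)) - 1/(21*(s + 4)) - 11/(63*(s - 3)) + 8/(33*(s - 5)).
Integrate each term: A/(s−a) contributes A·log|s−a|.

8*log(s - 5)/33 - 11*log(s - 3)/63 - log(s + 4)/21 - 2*log(s + 6)/99 + C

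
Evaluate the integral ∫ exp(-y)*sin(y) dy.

Let I denote the integral. Integrate by parts with u = sin(y), dv = exp(-y) dy, so v = -exp(-y): I = -exp(-y)*sin(y) + ∫ exp(-y)*cos(y) dy.
Apply parts again with u = cos(y), dv = exp(-y) dy: ∫ exp(-y)*cos(y) dy = -exp(-y)*cos(y) − I. Substituting back brings back I: I = -exp(-y)*sin(y) - exp(-y)*cos(y) − I.
Solving for I: (1 + 1)·I equals the remaining terms, so I = (1/2)·(-exp(-y)*sin(y) - exp(-y)*cos(y)).

-exp(-y)*sin(y)/2 - exp(-y)*cos(y)/2 + C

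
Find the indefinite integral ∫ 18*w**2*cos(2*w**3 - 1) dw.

Let u = 2*w**3 - 1, so du = (6*w**2) dw.
Rewriting, the integral becomes 3·∫ cos(u) du = 3·sin(u).
Substituting back, u = 2*w**3 - 1.

3*sin(2*w**3 - 1) + C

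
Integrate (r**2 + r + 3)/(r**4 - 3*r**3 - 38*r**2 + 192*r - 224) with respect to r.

Factor the denominator: (r - 4)**2*(r - 2)*(r + 7).
Partial-fraction decomposition: -5/(121*(r + 7)) + 1/(4*(r - 2)) - 101/(484*(r - 4)) + 23/(22*(r - 4)**2).
Integrate each term; A/(r−a) gives A·log|r−a|; A/(r−a)² gives −A/(r−a).

-101*log(r - 4)/484 + log(r - 2)/4 - 5*log(r + 7)/121 - 23/(22*r - 88) + C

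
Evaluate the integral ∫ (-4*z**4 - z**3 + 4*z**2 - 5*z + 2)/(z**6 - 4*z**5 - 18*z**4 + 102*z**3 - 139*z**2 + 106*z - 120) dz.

-521*log(z - 4)/153 + 41*log(z - 3)/10 - 32*log(z - 2)/35 + 281*log(z + 5)/1638 + 53*log(z**2 + 1)/2210 + 8*atan(z)/1105 + C

Factor the denominator: (z - 4)*(z - 3)*(z - 2)*(z + 5)*(z**2 + 1).
Partial-fraction decomposition: (53*z + 8)/(1105*(z**2 + 1)) + 281/(1638*(z + 5)) - 32/(35*(z - 2)) + 41/(10*(z - 3)) - 521/(153*(z - 4)).
Integrate each term; A/(z−a) gives A·log|z−a|; the (Bz+D)/(z²+p²) term gives a log and an atan.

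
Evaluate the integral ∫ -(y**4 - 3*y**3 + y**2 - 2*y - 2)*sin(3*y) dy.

Use integration by parts with u = y**4 - 3*y**3 + y**2 - 2*y - 2, dv = -sin(3*y) dy, so v = cos(3*y)/3.
Apply parts 4 times (tabular method): alternate signs, differentiate u down to 0, integrate dv up.

y**4*cos(3*y)/3 - 4*y**3*sin(3*y)/9 - y**3*cos(3*y) + y**2*sin(3*y) - y**2*cos(3*y)/9 + 2*y*sin(3*y)/27 - 52*cos(3*y)/81 + C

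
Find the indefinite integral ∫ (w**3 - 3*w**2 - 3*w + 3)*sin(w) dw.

Use integration by parts with u = w**3 - 3*w**2 - 3*w + 3, dv = sin(w) dw, so v = -cos(w).
Apply parts 3 times (tabular method): alternate signs, differentiate u down to 0, integrate dv up.

-w**3*cos(w) + 3*w**2*sin(w) + 3*w**2*cos(w) - 6*w*sin(w) + 9*w*cos(w) - 9*sin(w) - 9*cos(w) + C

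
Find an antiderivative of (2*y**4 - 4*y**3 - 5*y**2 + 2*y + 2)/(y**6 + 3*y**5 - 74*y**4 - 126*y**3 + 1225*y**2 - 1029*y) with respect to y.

Factor the denominator: y*(y - 7)*(y - 3)*(y - 1)*(y + 7)**2.
Partial-fraction decomposition: -185009/(2195200*(y + 7)) + 5917/(7840*(y + 7)**2) - 1/(256*(y - 1)) - 17/(2400*(y - 3)) + 1067/(10976*(y - 7)) - 2/(1029*y).
Integrate each term; A/(y−a) gives A·log|y−a|; A/(y−a)² gives −A/(y−a).

-2*log(y)/1029 + 1067*log(y - 7)/10976 - 17*log(y - 3)/2400 - log(y - 1)/256 - 185009*log(y + 7)/2195200 - 5917/(7840*y + 54880) + C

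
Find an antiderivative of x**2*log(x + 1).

Use integration by parts with u = log(x + 1), dv = x**2 dx.
Then du = 1/(x + 1) dx and v = x**3/3.

x**3*log(x + 1)/3 - x**3/9 + x**2/6 - x/3 + log(x + 1)/3 + C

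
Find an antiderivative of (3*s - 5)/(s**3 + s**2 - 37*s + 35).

5*log(s - 5)/24 + log(s - 1)/16 - 13*log(s + 7)/48 + C

Factor the denominator: (s - 5)*(s - 1)*(s + 7).
Partial-fraction decomposition: -13/(48*(s + 7)) + 1/(16*(s - 1)) + 5/(24*(s - 5)).
Integrate each term: A/(s−a) contributes A·log|s−a|.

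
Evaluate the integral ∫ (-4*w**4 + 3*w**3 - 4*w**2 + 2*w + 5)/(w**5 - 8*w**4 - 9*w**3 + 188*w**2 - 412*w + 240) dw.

Factor the denominator: (w - 6)*(w - 4)*(w - 2)*(w - 1)*(w + 5).
Partial-fraction decomposition: -1490/(2079*(w + 5)) - 1/(45*(w - 1)) - 47/(56*(w - 2)) + 883/(108*(w - 4)) - 4663/(440*(w - 6)).
Integrate each term: A/(w−a) contributes A·log|w−a|.

-4663*log(w - 6)/440 + 883*log(w - 4)/108 - 47*log(w - 2)/56 - log(w - 1)/45 - 1490*log(w + 5)/2079 + C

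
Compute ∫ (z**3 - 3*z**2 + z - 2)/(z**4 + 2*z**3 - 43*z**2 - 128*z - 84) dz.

67*log(z - 7)/312 + 7*log(z + 1)/40 - 2*log(z + 2)/3 + 83*log(z + 6)/65 + C

Factor the denominator: (z - 7)*(z + 1)*(z + 2)*(z + 6).
Partial-fraction decomposition: 83/(65*(z + 6)) - 2/(3*(z + 2)) + 7/(40*(z + 1)) + 67/(312*(z - 7)).
Integrate each term: A/(z−a) contributes A·log|z−a|.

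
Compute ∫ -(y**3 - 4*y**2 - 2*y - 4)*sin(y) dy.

y**3*cos(y) - 3*y**2*sin(y) - 4*y**2*cos(y) + 8*y*sin(y) - 8*y*cos(y) + 8*sin(y) + 4*cos(y) + C

Use integration by parts with u = y**3 - 4*y**2 - 2*y - 4, dv = -sin(y) dy, so v = cos(y).
Apply parts 3 times (tabular method): alternate signs, differentiate u down to 0, integrate dv up.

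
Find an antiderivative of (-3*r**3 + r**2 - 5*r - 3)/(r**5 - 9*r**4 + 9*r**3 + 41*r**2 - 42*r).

Factor the denominator: r*(r - 7)*(r - 3)*(r - 1)*(r + 2).
Partial-fraction decomposition: 7/(54*(r + 2)) - 5/(18*(r - 1)) + 3/(4*(r - 3)) - 509/(756*(r - 7)) + 1/(14*r).
Integrate each term: A/(r−a) contributes A·log|r−a|.

log(r)/14 - 509*log(r - 7)/756 + 3*log(r - 3)/4 - 5*log(r - 1)/18 + 7*log(r + 2)/54 + C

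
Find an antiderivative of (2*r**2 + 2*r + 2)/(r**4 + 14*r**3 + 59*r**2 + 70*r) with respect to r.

Factor the denominator: r*(r + 2)*(r + 5)*(r + 7).
Partial-fraction decomposition: -43/(35*(r + 7)) + 7/(5*(r + 5)) - 1/(5*(r + 2)) + 1/(35*r).
Integrate each term: A/(r−a) contributes A·log|r−a|.

log(r)/35 - log(r + 2)/5 + 7*log(r + 5)/5 - 43*log(r + 7)/35 + C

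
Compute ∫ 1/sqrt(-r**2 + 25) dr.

asin(r/5) + C

Substitute r = 5·sin(θ), so dr = 5·cos(θ) dθ and the radical becomes sqrt(-r**2 + 25) = 5·cos(θ) by the Pythagorean identity.
Integrate the resulting trig expression in θ, then back-substitute θ = asin(r/5), sin(θ) = r/5, cos(θ) = sqrt(-r**2 + 25)/5 (absorbing any constant into C).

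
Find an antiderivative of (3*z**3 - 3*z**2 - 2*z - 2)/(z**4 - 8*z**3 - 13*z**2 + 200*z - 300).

263*log(z - 6)/22 - 48*log(z - 5)/5 + log(z - 2)/14 + 221*log(z + 5)/385 + C

Factor the denominator: (z - 6)*(z - 5)*(z - 2)*(z + 5).
Partial-fraction decomposition: 221/(385*(z + 5)) + 1/(14*(z - 2)) - 48/(5*(z - 5)) + 263/(22*(z - 6)).
Integrate each term: A/(z−a) contributes A·log|z−a|.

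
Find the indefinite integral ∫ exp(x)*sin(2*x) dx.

exp(x)*sin(2*x)/5 - 2*exp(x)*cos(2*x)/5 + C

Let I denote the integral. Integrate by parts with u = sin(2*x), dv = exp(x) dx, so v = exp(x): I = exp(x)*sin(2*x) − 2·∫ exp(x)*cos(2*x) dx.
Apply parts again with u = cos(2*x), dv = exp(x) dx: ∫ exp(x)*cos(2*x) dx = exp(x)*cos(2*x) + 2·I. Substituting back brings back I: I = exp(x)*sin(2*x) - 2*exp(x)*cos(2*x) − 4·I.
Solving for I: (1 + 4)·I equals the remaining terms, so I = (1/5)·(exp(x)*sin(2*x) - 2*exp(x)*cos(2*x)).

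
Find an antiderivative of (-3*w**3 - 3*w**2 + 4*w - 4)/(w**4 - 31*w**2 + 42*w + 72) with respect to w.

Factor the denominator: (w - 4)*(w - 3)*(w + 1)*(w + 6).
Partial-fraction decomposition: -256/(225*(w + 6)) - 2/(25*(w + 1)) + 25/(9*(w - 3)) - 114/(25*(w - 4)).
Integrate each term: A/(w−a) contributes A·log|w−a|.

-114*log(w - 4)/25 + 25*log(w - 3)/9 - 2*log(w + 1)/25 - 256*log(w + 6)/225 + C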